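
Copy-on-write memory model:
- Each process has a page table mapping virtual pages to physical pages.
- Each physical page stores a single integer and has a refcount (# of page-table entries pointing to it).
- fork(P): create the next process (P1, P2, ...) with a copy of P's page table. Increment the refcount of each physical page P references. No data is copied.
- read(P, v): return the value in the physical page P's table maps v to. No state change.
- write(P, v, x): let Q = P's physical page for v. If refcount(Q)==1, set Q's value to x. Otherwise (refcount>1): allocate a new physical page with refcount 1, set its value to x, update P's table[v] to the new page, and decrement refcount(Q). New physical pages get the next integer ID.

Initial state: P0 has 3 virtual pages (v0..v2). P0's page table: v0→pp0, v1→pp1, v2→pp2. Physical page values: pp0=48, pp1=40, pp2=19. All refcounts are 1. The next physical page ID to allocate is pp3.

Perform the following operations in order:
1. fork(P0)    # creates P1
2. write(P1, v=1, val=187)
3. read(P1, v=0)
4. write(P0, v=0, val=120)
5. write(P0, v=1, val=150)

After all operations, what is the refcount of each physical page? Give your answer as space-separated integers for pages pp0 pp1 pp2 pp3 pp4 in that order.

Answer: 1 1 2 1 1

Derivation:
Op 1: fork(P0) -> P1. 3 ppages; refcounts: pp0:2 pp1:2 pp2:2
Op 2: write(P1, v1, 187). refcount(pp1)=2>1 -> COPY to pp3. 4 ppages; refcounts: pp0:2 pp1:1 pp2:2 pp3:1
Op 3: read(P1, v0) -> 48. No state change.
Op 4: write(P0, v0, 120). refcount(pp0)=2>1 -> COPY to pp4. 5 ppages; refcounts: pp0:1 pp1:1 pp2:2 pp3:1 pp4:1
Op 5: write(P0, v1, 150). refcount(pp1)=1 -> write in place. 5 ppages; refcounts: pp0:1 pp1:1 pp2:2 pp3:1 pp4:1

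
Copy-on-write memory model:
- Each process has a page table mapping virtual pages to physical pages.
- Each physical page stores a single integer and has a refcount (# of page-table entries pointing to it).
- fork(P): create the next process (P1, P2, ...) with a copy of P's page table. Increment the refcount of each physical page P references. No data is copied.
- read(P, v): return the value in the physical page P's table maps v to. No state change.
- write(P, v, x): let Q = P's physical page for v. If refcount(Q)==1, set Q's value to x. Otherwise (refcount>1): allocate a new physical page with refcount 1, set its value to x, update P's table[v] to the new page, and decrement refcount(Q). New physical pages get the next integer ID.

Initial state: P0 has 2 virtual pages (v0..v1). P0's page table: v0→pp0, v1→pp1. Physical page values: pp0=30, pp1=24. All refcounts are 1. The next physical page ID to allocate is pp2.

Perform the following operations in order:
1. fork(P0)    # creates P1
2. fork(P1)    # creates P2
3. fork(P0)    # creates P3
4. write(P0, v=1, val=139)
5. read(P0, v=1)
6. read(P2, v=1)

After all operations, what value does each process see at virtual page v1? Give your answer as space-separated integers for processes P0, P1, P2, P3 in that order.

Answer: 139 24 24 24

Derivation:
Op 1: fork(P0) -> P1. 2 ppages; refcounts: pp0:2 pp1:2
Op 2: fork(P1) -> P2. 2 ppages; refcounts: pp0:3 pp1:3
Op 3: fork(P0) -> P3. 2 ppages; refcounts: pp0:4 pp1:4
Op 4: write(P0, v1, 139). refcount(pp1)=4>1 -> COPY to pp2. 3 ppages; refcounts: pp0:4 pp1:3 pp2:1
Op 5: read(P0, v1) -> 139. No state change.
Op 6: read(P2, v1) -> 24. No state change.
P0: v1 -> pp2 = 139
P1: v1 -> pp1 = 24
P2: v1 -> pp1 = 24
P3: v1 -> pp1 = 24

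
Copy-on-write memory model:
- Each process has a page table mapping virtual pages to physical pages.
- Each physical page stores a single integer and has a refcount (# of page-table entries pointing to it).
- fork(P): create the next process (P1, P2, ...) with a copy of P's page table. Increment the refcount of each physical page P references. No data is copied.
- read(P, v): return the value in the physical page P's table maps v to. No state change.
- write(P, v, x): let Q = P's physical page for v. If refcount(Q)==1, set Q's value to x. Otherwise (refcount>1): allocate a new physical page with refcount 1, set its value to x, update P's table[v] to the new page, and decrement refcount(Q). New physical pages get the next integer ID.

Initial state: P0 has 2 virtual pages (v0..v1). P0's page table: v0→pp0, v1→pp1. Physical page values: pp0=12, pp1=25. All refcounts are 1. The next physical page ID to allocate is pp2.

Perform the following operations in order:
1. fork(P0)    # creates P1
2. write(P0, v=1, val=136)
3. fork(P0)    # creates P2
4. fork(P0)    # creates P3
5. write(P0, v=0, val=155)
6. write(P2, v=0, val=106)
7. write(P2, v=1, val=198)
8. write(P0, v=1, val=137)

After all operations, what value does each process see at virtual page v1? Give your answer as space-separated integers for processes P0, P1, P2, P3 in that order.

Answer: 137 25 198 136

Derivation:
Op 1: fork(P0) -> P1. 2 ppages; refcounts: pp0:2 pp1:2
Op 2: write(P0, v1, 136). refcount(pp1)=2>1 -> COPY to pp2. 3 ppages; refcounts: pp0:2 pp1:1 pp2:1
Op 3: fork(P0) -> P2. 3 ppages; refcounts: pp0:3 pp1:1 pp2:2
Op 4: fork(P0) -> P3. 3 ppages; refcounts: pp0:4 pp1:1 pp2:3
Op 5: write(P0, v0, 155). refcount(pp0)=4>1 -> COPY to pp3. 4 ppages; refcounts: pp0:3 pp1:1 pp2:3 pp3:1
Op 6: write(P2, v0, 106). refcount(pp0)=3>1 -> COPY to pp4. 5 ppages; refcounts: pp0:2 pp1:1 pp2:3 pp3:1 pp4:1
Op 7: write(P2, v1, 198). refcount(pp2)=3>1 -> COPY to pp5. 6 ppages; refcounts: pp0:2 pp1:1 pp2:2 pp3:1 pp4:1 pp5:1
Op 8: write(P0, v1, 137). refcount(pp2)=2>1 -> COPY to pp6. 7 ppages; refcounts: pp0:2 pp1:1 pp2:1 pp3:1 pp4:1 pp5:1 pp6:1
P0: v1 -> pp6 = 137
P1: v1 -> pp1 = 25
P2: v1 -> pp5 = 198
P3: v1 -> pp2 = 136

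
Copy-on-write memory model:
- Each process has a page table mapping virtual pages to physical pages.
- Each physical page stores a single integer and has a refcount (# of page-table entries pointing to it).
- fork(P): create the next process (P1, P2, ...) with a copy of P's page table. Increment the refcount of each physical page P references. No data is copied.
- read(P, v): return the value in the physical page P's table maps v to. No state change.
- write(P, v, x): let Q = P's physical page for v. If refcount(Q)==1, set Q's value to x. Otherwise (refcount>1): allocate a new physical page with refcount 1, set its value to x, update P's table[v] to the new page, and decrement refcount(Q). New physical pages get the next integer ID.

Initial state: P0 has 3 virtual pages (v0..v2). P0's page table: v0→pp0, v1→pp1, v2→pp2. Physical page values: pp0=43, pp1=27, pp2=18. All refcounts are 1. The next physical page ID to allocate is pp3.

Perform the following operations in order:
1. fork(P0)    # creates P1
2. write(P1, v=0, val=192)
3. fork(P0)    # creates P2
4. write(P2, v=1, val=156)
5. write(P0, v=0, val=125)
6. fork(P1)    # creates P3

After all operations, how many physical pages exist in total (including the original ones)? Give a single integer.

Op 1: fork(P0) -> P1. 3 ppages; refcounts: pp0:2 pp1:2 pp2:2
Op 2: write(P1, v0, 192). refcount(pp0)=2>1 -> COPY to pp3. 4 ppages; refcounts: pp0:1 pp1:2 pp2:2 pp3:1
Op 3: fork(P0) -> P2. 4 ppages; refcounts: pp0:2 pp1:3 pp2:3 pp3:1
Op 4: write(P2, v1, 156). refcount(pp1)=3>1 -> COPY to pp4. 5 ppages; refcounts: pp0:2 pp1:2 pp2:3 pp3:1 pp4:1
Op 5: write(P0, v0, 125). refcount(pp0)=2>1 -> COPY to pp5. 6 ppages; refcounts: pp0:1 pp1:2 pp2:3 pp3:1 pp4:1 pp5:1
Op 6: fork(P1) -> P3. 6 ppages; refcounts: pp0:1 pp1:3 pp2:4 pp3:2 pp4:1 pp5:1

Answer: 6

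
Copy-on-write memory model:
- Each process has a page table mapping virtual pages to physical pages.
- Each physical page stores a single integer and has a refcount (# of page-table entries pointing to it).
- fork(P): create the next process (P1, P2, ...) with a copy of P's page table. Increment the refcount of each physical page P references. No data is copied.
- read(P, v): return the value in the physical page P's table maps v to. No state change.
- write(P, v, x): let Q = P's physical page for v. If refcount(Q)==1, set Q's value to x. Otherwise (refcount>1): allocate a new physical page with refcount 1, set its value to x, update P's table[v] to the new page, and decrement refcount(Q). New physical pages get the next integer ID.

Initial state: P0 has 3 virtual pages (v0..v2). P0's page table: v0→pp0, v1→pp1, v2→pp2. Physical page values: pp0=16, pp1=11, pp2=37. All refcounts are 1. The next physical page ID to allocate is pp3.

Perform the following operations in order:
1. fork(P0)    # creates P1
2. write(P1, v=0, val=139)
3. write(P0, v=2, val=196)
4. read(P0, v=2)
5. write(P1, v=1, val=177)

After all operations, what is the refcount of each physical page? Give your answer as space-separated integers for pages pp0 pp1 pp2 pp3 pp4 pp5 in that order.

Answer: 1 1 1 1 1 1

Derivation:
Op 1: fork(P0) -> P1. 3 ppages; refcounts: pp0:2 pp1:2 pp2:2
Op 2: write(P1, v0, 139). refcount(pp0)=2>1 -> COPY to pp3. 4 ppages; refcounts: pp0:1 pp1:2 pp2:2 pp3:1
Op 3: write(P0, v2, 196). refcount(pp2)=2>1 -> COPY to pp4. 5 ppages; refcounts: pp0:1 pp1:2 pp2:1 pp3:1 pp4:1
Op 4: read(P0, v2) -> 196. No state change.
Op 5: write(P1, v1, 177). refcount(pp1)=2>1 -> COPY to pp5. 6 ppages; refcounts: pp0:1 pp1:1 pp2:1 pp3:1 pp4:1 pp5:1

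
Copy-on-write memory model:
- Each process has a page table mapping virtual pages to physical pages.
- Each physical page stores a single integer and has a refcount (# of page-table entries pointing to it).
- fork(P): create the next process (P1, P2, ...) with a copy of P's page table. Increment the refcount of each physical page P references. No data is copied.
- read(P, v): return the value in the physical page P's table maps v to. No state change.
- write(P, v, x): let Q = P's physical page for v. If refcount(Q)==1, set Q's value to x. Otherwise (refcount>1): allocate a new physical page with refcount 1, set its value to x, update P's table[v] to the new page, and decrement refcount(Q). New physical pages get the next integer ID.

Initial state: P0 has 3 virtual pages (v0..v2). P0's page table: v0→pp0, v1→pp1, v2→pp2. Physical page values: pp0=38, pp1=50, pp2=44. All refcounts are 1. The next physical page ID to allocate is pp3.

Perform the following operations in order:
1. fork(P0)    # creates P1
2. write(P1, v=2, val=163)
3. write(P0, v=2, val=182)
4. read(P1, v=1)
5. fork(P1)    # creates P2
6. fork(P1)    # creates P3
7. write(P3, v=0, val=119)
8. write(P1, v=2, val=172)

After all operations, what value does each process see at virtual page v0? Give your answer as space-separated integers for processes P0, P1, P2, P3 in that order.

Answer: 38 38 38 119

Derivation:
Op 1: fork(P0) -> P1. 3 ppages; refcounts: pp0:2 pp1:2 pp2:2
Op 2: write(P1, v2, 163). refcount(pp2)=2>1 -> COPY to pp3. 4 ppages; refcounts: pp0:2 pp1:2 pp2:1 pp3:1
Op 3: write(P0, v2, 182). refcount(pp2)=1 -> write in place. 4 ppages; refcounts: pp0:2 pp1:2 pp2:1 pp3:1
Op 4: read(P1, v1) -> 50. No state change.
Op 5: fork(P1) -> P2. 4 ppages; refcounts: pp0:3 pp1:3 pp2:1 pp3:2
Op 6: fork(P1) -> P3. 4 ppages; refcounts: pp0:4 pp1:4 pp2:1 pp3:3
Op 7: write(P3, v0, 119). refcount(pp0)=4>1 -> COPY to pp4. 5 ppages; refcounts: pp0:3 pp1:4 pp2:1 pp3:3 pp4:1
Op 8: write(P1, v2, 172). refcount(pp3)=3>1 -> COPY to pp5. 6 ppages; refcounts: pp0:3 pp1:4 pp2:1 pp3:2 pp4:1 pp5:1
P0: v0 -> pp0 = 38
P1: v0 -> pp0 = 38
P2: v0 -> pp0 = 38
P3: v0 -> pp4 = 119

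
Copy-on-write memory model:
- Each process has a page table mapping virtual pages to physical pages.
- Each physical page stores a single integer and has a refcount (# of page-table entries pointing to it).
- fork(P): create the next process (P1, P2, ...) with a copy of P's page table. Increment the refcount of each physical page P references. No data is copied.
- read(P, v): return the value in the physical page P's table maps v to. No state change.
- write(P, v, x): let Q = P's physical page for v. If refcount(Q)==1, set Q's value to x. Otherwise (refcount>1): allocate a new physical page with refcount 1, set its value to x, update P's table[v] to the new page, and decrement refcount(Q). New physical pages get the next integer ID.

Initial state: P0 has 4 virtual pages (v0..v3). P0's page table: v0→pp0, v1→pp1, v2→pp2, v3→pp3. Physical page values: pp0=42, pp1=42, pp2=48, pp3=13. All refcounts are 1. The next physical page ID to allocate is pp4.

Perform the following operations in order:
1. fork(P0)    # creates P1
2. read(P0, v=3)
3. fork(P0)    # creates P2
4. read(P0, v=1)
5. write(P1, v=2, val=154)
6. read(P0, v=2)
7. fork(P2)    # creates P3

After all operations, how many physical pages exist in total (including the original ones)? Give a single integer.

Answer: 5

Derivation:
Op 1: fork(P0) -> P1. 4 ppages; refcounts: pp0:2 pp1:2 pp2:2 pp3:2
Op 2: read(P0, v3) -> 13. No state change.
Op 3: fork(P0) -> P2. 4 ppages; refcounts: pp0:3 pp1:3 pp2:3 pp3:3
Op 4: read(P0, v1) -> 42. No state change.
Op 5: write(P1, v2, 154). refcount(pp2)=3>1 -> COPY to pp4. 5 ppages; refcounts: pp0:3 pp1:3 pp2:2 pp3:3 pp4:1
Op 6: read(P0, v2) -> 48. No state change.
Op 7: fork(P2) -> P3. 5 ppages; refcounts: pp0:4 pp1:4 pp2:3 pp3:4 pp4:1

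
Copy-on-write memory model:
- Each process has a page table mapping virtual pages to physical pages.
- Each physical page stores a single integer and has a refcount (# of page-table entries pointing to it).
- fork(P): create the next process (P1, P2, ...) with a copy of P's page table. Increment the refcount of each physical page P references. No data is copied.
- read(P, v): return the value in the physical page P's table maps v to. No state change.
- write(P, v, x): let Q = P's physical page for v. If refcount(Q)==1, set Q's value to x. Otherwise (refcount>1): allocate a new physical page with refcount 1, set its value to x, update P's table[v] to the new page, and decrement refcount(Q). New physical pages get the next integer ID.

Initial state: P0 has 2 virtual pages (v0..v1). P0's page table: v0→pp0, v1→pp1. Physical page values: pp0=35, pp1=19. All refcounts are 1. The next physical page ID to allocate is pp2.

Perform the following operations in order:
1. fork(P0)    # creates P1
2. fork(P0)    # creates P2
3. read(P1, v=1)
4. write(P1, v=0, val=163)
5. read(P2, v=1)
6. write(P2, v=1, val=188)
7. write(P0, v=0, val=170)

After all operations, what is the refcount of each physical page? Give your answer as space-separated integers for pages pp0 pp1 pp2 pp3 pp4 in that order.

Answer: 1 2 1 1 1

Derivation:
Op 1: fork(P0) -> P1. 2 ppages; refcounts: pp0:2 pp1:2
Op 2: fork(P0) -> P2. 2 ppages; refcounts: pp0:3 pp1:3
Op 3: read(P1, v1) -> 19. No state change.
Op 4: write(P1, v0, 163). refcount(pp0)=3>1 -> COPY to pp2. 3 ppages; refcounts: pp0:2 pp1:3 pp2:1
Op 5: read(P2, v1) -> 19. No state change.
Op 6: write(P2, v1, 188). refcount(pp1)=3>1 -> COPY to pp3. 4 ppages; refcounts: pp0:2 pp1:2 pp2:1 pp3:1
Op 7: write(P0, v0, 170). refcount(pp0)=2>1 -> COPY to pp4. 5 ppages; refcounts: pp0:1 pp1:2 pp2:1 pp3:1 pp4:1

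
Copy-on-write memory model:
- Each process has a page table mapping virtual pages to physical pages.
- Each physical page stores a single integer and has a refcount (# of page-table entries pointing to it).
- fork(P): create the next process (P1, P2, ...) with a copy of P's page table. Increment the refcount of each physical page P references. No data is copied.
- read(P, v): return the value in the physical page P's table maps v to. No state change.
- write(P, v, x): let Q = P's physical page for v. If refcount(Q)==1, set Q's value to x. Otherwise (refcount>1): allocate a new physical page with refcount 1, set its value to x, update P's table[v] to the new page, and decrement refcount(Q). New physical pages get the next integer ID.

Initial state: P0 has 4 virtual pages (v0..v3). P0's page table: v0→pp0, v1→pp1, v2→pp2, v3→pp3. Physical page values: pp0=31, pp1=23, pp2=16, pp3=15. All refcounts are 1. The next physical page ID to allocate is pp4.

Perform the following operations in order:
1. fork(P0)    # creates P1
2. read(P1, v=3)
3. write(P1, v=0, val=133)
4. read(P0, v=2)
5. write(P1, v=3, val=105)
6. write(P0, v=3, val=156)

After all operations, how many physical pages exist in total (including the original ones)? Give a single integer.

Answer: 6

Derivation:
Op 1: fork(P0) -> P1. 4 ppages; refcounts: pp0:2 pp1:2 pp2:2 pp3:2
Op 2: read(P1, v3) -> 15. No state change.
Op 3: write(P1, v0, 133). refcount(pp0)=2>1 -> COPY to pp4. 5 ppages; refcounts: pp0:1 pp1:2 pp2:2 pp3:2 pp4:1
Op 4: read(P0, v2) -> 16. No state change.
Op 5: write(P1, v3, 105). refcount(pp3)=2>1 -> COPY to pp5. 6 ppages; refcounts: pp0:1 pp1:2 pp2:2 pp3:1 pp4:1 pp5:1
Op 6: write(P0, v3, 156). refcount(pp3)=1 -> write in place. 6 ppages; refcounts: pp0:1 pp1:2 pp2:2 pp3:1 pp4:1 pp5:1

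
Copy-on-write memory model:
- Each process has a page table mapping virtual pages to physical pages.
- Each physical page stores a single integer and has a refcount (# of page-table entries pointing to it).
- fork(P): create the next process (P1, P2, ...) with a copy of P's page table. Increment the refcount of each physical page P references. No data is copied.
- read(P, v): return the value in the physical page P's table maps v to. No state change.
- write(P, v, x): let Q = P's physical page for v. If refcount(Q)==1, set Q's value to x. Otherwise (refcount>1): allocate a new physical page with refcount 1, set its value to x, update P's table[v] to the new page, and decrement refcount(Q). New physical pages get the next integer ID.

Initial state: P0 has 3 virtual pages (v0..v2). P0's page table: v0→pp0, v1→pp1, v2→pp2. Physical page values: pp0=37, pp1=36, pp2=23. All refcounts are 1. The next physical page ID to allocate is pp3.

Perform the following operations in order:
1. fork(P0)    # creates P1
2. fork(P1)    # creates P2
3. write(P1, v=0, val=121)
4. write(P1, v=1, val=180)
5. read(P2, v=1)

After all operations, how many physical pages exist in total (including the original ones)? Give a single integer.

Answer: 5

Derivation:
Op 1: fork(P0) -> P1. 3 ppages; refcounts: pp0:2 pp1:2 pp2:2
Op 2: fork(P1) -> P2. 3 ppages; refcounts: pp0:3 pp1:3 pp2:3
Op 3: write(P1, v0, 121). refcount(pp0)=3>1 -> COPY to pp3. 4 ppages; refcounts: pp0:2 pp1:3 pp2:3 pp3:1
Op 4: write(P1, v1, 180). refcount(pp1)=3>1 -> COPY to pp4. 5 ppages; refcounts: pp0:2 pp1:2 pp2:3 pp3:1 pp4:1
Op 5: read(P2, v1) -> 36. No state change.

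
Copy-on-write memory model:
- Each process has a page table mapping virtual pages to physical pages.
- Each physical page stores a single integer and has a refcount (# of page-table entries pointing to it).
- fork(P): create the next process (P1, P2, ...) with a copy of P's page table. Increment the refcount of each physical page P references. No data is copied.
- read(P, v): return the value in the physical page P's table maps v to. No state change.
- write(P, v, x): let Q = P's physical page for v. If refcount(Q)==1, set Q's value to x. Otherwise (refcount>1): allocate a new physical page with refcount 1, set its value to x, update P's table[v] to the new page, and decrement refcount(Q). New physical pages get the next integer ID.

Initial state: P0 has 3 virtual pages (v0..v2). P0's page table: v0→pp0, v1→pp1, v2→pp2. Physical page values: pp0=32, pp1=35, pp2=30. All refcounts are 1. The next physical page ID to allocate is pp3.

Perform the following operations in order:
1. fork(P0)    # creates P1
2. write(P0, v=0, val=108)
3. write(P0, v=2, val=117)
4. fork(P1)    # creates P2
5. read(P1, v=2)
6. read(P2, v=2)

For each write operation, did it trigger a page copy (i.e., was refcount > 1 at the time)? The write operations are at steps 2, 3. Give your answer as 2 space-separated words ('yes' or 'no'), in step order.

Op 1: fork(P0) -> P1. 3 ppages; refcounts: pp0:2 pp1:2 pp2:2
Op 2: write(P0, v0, 108). refcount(pp0)=2>1 -> COPY to pp3. 4 ppages; refcounts: pp0:1 pp1:2 pp2:2 pp3:1
Op 3: write(P0, v2, 117). refcount(pp2)=2>1 -> COPY to pp4. 5 ppages; refcounts: pp0:1 pp1:2 pp2:1 pp3:1 pp4:1
Op 4: fork(P1) -> P2. 5 ppages; refcounts: pp0:2 pp1:3 pp2:2 pp3:1 pp4:1
Op 5: read(P1, v2) -> 30. No state change.
Op 6: read(P2, v2) -> 30. No state change.

yes yes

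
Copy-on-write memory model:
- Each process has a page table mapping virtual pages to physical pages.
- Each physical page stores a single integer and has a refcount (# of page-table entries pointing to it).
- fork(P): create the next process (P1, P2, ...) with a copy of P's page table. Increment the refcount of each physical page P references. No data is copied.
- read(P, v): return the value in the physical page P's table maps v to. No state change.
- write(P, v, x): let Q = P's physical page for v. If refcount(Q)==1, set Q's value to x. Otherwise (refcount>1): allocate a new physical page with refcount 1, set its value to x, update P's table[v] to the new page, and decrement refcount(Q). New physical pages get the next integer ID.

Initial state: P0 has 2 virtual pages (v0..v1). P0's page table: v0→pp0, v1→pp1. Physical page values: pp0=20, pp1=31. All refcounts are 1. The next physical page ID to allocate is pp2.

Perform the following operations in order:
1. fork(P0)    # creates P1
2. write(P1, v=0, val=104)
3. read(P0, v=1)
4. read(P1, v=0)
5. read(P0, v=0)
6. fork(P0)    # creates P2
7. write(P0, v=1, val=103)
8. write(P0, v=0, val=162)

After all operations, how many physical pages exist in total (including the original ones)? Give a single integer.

Op 1: fork(P0) -> P1. 2 ppages; refcounts: pp0:2 pp1:2
Op 2: write(P1, v0, 104). refcount(pp0)=2>1 -> COPY to pp2. 3 ppages; refcounts: pp0:1 pp1:2 pp2:1
Op 3: read(P0, v1) -> 31. No state change.
Op 4: read(P1, v0) -> 104. No state change.
Op 5: read(P0, v0) -> 20. No state change.
Op 6: fork(P0) -> P2. 3 ppages; refcounts: pp0:2 pp1:3 pp2:1
Op 7: write(P0, v1, 103). refcount(pp1)=3>1 -> COPY to pp3. 4 ppages; refcounts: pp0:2 pp1:2 pp2:1 pp3:1
Op 8: write(P0, v0, 162). refcount(pp0)=2>1 -> COPY to pp4. 5 ppages; refcounts: pp0:1 pp1:2 pp2:1 pp3:1 pp4:1

Answer: 5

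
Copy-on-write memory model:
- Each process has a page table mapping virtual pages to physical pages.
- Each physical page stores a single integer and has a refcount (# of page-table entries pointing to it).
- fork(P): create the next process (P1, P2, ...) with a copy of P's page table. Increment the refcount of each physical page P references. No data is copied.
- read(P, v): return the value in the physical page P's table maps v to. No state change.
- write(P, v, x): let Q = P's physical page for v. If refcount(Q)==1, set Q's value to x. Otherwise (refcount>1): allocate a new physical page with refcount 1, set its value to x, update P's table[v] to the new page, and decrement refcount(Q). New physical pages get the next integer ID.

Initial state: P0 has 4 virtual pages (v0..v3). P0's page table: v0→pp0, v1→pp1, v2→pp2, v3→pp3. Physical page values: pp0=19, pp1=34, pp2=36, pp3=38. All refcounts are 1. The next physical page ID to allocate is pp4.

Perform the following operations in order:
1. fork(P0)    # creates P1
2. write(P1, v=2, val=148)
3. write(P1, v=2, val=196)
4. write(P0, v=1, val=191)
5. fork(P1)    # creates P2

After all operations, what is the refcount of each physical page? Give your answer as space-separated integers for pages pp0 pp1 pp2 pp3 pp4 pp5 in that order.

Answer: 3 2 1 3 2 1

Derivation:
Op 1: fork(P0) -> P1. 4 ppages; refcounts: pp0:2 pp1:2 pp2:2 pp3:2
Op 2: write(P1, v2, 148). refcount(pp2)=2>1 -> COPY to pp4. 5 ppages; refcounts: pp0:2 pp1:2 pp2:1 pp3:2 pp4:1
Op 3: write(P1, v2, 196). refcount(pp4)=1 -> write in place. 5 ppages; refcounts: pp0:2 pp1:2 pp2:1 pp3:2 pp4:1
Op 4: write(P0, v1, 191). refcount(pp1)=2>1 -> COPY to pp5. 6 ppages; refcounts: pp0:2 pp1:1 pp2:1 pp3:2 pp4:1 pp5:1
Op 5: fork(P1) -> P2. 6 ppages; refcounts: pp0:3 pp1:2 pp2:1 pp3:3 pp4:2 pp5:1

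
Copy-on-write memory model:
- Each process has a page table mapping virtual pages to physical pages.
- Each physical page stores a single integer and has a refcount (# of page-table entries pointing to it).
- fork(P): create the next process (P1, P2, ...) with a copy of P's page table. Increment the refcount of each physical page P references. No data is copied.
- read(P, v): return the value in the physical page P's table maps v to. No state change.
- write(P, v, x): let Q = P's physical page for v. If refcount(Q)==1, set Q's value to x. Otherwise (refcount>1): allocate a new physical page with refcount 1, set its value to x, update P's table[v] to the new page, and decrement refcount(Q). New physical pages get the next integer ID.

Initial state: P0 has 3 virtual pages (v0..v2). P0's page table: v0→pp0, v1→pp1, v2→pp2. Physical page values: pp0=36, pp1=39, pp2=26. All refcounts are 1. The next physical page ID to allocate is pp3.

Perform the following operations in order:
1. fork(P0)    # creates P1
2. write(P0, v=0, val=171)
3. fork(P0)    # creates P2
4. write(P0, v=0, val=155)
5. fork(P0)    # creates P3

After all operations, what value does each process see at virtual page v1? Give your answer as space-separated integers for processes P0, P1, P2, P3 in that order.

Answer: 39 39 39 39

Derivation:
Op 1: fork(P0) -> P1. 3 ppages; refcounts: pp0:2 pp1:2 pp2:2
Op 2: write(P0, v0, 171). refcount(pp0)=2>1 -> COPY to pp3. 4 ppages; refcounts: pp0:1 pp1:2 pp2:2 pp3:1
Op 3: fork(P0) -> P2. 4 ppages; refcounts: pp0:1 pp1:3 pp2:3 pp3:2
Op 4: write(P0, v0, 155). refcount(pp3)=2>1 -> COPY to pp4. 5 ppages; refcounts: pp0:1 pp1:3 pp2:3 pp3:1 pp4:1
Op 5: fork(P0) -> P3. 5 ppages; refcounts: pp0:1 pp1:4 pp2:4 pp3:1 pp4:2
P0: v1 -> pp1 = 39
P1: v1 -> pp1 = 39
P2: v1 -> pp1 = 39
P3: v1 -> pp1 = 39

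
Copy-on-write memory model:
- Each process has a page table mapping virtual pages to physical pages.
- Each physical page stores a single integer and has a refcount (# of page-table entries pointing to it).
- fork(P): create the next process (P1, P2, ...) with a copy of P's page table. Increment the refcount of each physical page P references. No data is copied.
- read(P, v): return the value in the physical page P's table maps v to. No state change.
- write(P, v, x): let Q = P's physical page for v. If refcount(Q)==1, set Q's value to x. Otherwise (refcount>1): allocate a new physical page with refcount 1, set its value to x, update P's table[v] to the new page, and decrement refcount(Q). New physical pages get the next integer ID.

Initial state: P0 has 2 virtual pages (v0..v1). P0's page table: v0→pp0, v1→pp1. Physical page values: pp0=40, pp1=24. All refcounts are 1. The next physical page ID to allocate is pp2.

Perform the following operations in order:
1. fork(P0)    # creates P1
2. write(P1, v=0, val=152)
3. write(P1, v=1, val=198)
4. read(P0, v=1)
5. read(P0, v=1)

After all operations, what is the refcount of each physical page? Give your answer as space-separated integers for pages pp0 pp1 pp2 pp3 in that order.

Op 1: fork(P0) -> P1. 2 ppages; refcounts: pp0:2 pp1:2
Op 2: write(P1, v0, 152). refcount(pp0)=2>1 -> COPY to pp2. 3 ppages; refcounts: pp0:1 pp1:2 pp2:1
Op 3: write(P1, v1, 198). refcount(pp1)=2>1 -> COPY to pp3. 4 ppages; refcounts: pp0:1 pp1:1 pp2:1 pp3:1
Op 4: read(P0, v1) -> 24. No state change.
Op 5: read(P0, v1) -> 24. No state change.

Answer: 1 1 1 1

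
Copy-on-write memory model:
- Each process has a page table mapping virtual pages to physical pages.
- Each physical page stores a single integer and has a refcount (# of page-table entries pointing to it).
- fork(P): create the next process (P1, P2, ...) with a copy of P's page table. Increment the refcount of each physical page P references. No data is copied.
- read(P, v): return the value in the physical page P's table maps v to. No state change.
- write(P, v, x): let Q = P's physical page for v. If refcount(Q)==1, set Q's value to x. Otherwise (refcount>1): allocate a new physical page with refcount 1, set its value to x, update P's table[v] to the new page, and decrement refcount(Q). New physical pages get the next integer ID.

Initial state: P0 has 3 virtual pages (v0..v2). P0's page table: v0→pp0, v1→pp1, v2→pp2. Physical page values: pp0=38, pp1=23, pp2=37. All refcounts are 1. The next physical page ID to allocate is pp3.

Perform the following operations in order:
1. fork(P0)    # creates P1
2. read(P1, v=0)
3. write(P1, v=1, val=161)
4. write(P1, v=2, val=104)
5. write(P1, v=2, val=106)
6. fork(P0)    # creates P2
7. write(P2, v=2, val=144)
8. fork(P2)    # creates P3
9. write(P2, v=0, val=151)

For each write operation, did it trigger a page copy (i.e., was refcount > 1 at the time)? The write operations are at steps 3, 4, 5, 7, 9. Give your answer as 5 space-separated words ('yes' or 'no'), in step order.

Op 1: fork(P0) -> P1. 3 ppages; refcounts: pp0:2 pp1:2 pp2:2
Op 2: read(P1, v0) -> 38. No state change.
Op 3: write(P1, v1, 161). refcount(pp1)=2>1 -> COPY to pp3. 4 ppages; refcounts: pp0:2 pp1:1 pp2:2 pp3:1
Op 4: write(P1, v2, 104). refcount(pp2)=2>1 -> COPY to pp4. 5 ppages; refcounts: pp0:2 pp1:1 pp2:1 pp3:1 pp4:1
Op 5: write(P1, v2, 106). refcount(pp4)=1 -> write in place. 5 ppages; refcounts: pp0:2 pp1:1 pp2:1 pp3:1 pp4:1
Op 6: fork(P0) -> P2. 5 ppages; refcounts: pp0:3 pp1:2 pp2:2 pp3:1 pp4:1
Op 7: write(P2, v2, 144). refcount(pp2)=2>1 -> COPY to pp5. 6 ppages; refcounts: pp0:3 pp1:2 pp2:1 pp3:1 pp4:1 pp5:1
Op 8: fork(P2) -> P3. 6 ppages; refcounts: pp0:4 pp1:3 pp2:1 pp3:1 pp4:1 pp5:2
Op 9: write(P2, v0, 151). refcount(pp0)=4>1 -> COPY to pp6. 7 ppages; refcounts: pp0:3 pp1:3 pp2:1 pp3:1 pp4:1 pp5:2 pp6:1

yes yes no yes yes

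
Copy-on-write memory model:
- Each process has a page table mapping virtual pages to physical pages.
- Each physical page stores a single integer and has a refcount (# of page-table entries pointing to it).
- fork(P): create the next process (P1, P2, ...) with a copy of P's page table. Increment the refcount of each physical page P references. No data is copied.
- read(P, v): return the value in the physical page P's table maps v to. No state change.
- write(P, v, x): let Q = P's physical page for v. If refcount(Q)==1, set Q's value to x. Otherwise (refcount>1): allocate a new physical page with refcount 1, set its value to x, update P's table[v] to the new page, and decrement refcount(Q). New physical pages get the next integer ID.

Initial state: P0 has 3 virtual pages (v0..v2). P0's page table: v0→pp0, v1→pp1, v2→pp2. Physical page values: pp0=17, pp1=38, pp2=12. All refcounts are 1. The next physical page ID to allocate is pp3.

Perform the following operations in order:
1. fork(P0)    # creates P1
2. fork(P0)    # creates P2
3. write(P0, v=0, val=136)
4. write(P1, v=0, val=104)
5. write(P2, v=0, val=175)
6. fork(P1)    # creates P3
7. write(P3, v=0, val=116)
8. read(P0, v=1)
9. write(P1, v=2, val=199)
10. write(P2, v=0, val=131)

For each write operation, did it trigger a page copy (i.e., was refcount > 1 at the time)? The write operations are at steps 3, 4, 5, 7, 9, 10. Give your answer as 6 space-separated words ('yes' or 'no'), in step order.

Op 1: fork(P0) -> P1. 3 ppages; refcounts: pp0:2 pp1:2 pp2:2
Op 2: fork(P0) -> P2. 3 ppages; refcounts: pp0:3 pp1:3 pp2:3
Op 3: write(P0, v0, 136). refcount(pp0)=3>1 -> COPY to pp3. 4 ppages; refcounts: pp0:2 pp1:3 pp2:3 pp3:1
Op 4: write(P1, v0, 104). refcount(pp0)=2>1 -> COPY to pp4. 5 ppages; refcounts: pp0:1 pp1:3 pp2:3 pp3:1 pp4:1
Op 5: write(P2, v0, 175). refcount(pp0)=1 -> write in place. 5 ppages; refcounts: pp0:1 pp1:3 pp2:3 pp3:1 pp4:1
Op 6: fork(P1) -> P3. 5 ppages; refcounts: pp0:1 pp1:4 pp2:4 pp3:1 pp4:2
Op 7: write(P3, v0, 116). refcount(pp4)=2>1 -> COPY to pp5. 6 ppages; refcounts: pp0:1 pp1:4 pp2:4 pp3:1 pp4:1 pp5:1
Op 8: read(P0, v1) -> 38. No state change.
Op 9: write(P1, v2, 199). refcount(pp2)=4>1 -> COPY to pp6. 7 ppages; refcounts: pp0:1 pp1:4 pp2:3 pp3:1 pp4:1 pp5:1 pp6:1
Op 10: write(P2, v0, 131). refcount(pp0)=1 -> write in place. 7 ppages; refcounts: pp0:1 pp1:4 pp2:3 pp3:1 pp4:1 pp5:1 pp6:1

yes yes no yes yes no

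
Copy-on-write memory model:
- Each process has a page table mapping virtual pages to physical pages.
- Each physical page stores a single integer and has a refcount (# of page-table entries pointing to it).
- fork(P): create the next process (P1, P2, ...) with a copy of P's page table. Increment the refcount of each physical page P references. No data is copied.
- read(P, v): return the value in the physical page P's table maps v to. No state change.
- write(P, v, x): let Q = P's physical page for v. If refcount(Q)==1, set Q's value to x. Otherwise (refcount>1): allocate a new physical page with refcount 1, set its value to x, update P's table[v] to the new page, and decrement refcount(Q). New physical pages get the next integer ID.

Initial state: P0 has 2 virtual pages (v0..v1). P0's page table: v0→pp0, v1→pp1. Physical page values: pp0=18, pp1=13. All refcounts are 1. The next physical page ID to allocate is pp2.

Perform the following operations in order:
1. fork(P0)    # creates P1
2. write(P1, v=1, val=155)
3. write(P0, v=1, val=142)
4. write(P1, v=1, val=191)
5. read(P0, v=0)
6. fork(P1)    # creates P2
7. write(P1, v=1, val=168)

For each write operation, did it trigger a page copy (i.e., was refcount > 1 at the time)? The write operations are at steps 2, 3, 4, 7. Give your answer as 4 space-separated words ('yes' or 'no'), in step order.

Op 1: fork(P0) -> P1. 2 ppages; refcounts: pp0:2 pp1:2
Op 2: write(P1, v1, 155). refcount(pp1)=2>1 -> COPY to pp2. 3 ppages; refcounts: pp0:2 pp1:1 pp2:1
Op 3: write(P0, v1, 142). refcount(pp1)=1 -> write in place. 3 ppages; refcounts: pp0:2 pp1:1 pp2:1
Op 4: write(P1, v1, 191). refcount(pp2)=1 -> write in place. 3 ppages; refcounts: pp0:2 pp1:1 pp2:1
Op 5: read(P0, v0) -> 18. No state change.
Op 6: fork(P1) -> P2. 3 ppages; refcounts: pp0:3 pp1:1 pp2:2
Op 7: write(P1, v1, 168). refcount(pp2)=2>1 -> COPY to pp3. 4 ppages; refcounts: pp0:3 pp1:1 pp2:1 pp3:1

yes no no yes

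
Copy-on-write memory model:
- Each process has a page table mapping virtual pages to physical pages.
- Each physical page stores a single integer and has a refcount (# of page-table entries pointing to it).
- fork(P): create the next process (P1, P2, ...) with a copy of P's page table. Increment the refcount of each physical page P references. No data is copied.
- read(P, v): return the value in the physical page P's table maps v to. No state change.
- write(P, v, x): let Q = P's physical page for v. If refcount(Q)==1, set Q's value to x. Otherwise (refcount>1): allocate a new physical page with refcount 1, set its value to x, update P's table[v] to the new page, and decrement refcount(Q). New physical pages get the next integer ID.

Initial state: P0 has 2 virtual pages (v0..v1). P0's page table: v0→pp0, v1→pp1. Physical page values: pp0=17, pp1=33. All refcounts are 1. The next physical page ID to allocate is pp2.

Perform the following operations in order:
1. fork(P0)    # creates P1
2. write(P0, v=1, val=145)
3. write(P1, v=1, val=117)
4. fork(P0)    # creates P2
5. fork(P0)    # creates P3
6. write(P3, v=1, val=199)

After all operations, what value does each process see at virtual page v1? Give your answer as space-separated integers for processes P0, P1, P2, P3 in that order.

Op 1: fork(P0) -> P1. 2 ppages; refcounts: pp0:2 pp1:2
Op 2: write(P0, v1, 145). refcount(pp1)=2>1 -> COPY to pp2. 3 ppages; refcounts: pp0:2 pp1:1 pp2:1
Op 3: write(P1, v1, 117). refcount(pp1)=1 -> write in place. 3 ppages; refcounts: pp0:2 pp1:1 pp2:1
Op 4: fork(P0) -> P2. 3 ppages; refcounts: pp0:3 pp1:1 pp2:2
Op 5: fork(P0) -> P3. 3 ppages; refcounts: pp0:4 pp1:1 pp2:3
Op 6: write(P3, v1, 199). refcount(pp2)=3>1 -> COPY to pp3. 4 ppages; refcounts: pp0:4 pp1:1 pp2:2 pp3:1
P0: v1 -> pp2 = 145
P1: v1 -> pp1 = 117
P2: v1 -> pp2 = 145
P3: v1 -> pp3 = 199

Answer: 145 117 145 199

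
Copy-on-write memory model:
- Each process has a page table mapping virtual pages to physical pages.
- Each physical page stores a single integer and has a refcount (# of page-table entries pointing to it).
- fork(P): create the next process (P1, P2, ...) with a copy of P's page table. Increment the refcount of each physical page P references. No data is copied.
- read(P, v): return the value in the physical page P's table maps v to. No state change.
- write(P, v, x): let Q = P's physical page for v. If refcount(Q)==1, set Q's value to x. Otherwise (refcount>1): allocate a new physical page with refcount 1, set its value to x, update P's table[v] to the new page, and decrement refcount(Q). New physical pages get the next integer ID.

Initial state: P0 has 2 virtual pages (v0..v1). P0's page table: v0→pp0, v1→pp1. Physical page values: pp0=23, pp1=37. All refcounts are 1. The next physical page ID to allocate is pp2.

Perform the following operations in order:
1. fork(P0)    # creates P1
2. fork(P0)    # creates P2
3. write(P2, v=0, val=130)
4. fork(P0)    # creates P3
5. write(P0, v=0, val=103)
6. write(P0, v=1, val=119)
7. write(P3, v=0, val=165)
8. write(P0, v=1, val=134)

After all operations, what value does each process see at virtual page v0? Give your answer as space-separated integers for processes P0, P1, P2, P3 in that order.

Answer: 103 23 130 165

Derivation:
Op 1: fork(P0) -> P1. 2 ppages; refcounts: pp0:2 pp1:2
Op 2: fork(P0) -> P2. 2 ppages; refcounts: pp0:3 pp1:3
Op 3: write(P2, v0, 130). refcount(pp0)=3>1 -> COPY to pp2. 3 ppages; refcounts: pp0:2 pp1:3 pp2:1
Op 4: fork(P0) -> P3. 3 ppages; refcounts: pp0:3 pp1:4 pp2:1
Op 5: write(P0, v0, 103). refcount(pp0)=3>1 -> COPY to pp3. 4 ppages; refcounts: pp0:2 pp1:4 pp2:1 pp3:1
Op 6: write(P0, v1, 119). refcount(pp1)=4>1 -> COPY to pp4. 5 ppages; refcounts: pp0:2 pp1:3 pp2:1 pp3:1 pp4:1
Op 7: write(P3, v0, 165). refcount(pp0)=2>1 -> COPY to pp5. 6 ppages; refcounts: pp0:1 pp1:3 pp2:1 pp3:1 pp4:1 pp5:1
Op 8: write(P0, v1, 134). refcount(pp4)=1 -> write in place. 6 ppages; refcounts: pp0:1 pp1:3 pp2:1 pp3:1 pp4:1 pp5:1
P0: v0 -> pp3 = 103
P1: v0 -> pp0 = 23
P2: v0 -> pp2 = 130
P3: v0 -> pp5 = 165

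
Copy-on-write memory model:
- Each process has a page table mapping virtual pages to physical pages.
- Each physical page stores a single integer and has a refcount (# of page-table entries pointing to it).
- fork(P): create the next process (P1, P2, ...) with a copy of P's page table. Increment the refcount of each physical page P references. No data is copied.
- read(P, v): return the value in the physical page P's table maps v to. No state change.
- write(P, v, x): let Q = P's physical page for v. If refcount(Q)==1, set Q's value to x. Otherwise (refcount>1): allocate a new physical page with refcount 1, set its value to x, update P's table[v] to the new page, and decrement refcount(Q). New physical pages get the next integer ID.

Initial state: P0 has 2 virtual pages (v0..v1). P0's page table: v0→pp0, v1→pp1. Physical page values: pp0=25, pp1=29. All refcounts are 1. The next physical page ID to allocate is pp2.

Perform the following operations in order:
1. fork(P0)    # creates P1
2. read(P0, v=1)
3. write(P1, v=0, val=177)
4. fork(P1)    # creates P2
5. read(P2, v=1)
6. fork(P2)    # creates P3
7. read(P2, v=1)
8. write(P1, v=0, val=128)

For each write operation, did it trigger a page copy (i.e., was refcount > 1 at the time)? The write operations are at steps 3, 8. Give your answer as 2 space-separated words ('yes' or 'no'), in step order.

Op 1: fork(P0) -> P1. 2 ppages; refcounts: pp0:2 pp1:2
Op 2: read(P0, v1) -> 29. No state change.
Op 3: write(P1, v0, 177). refcount(pp0)=2>1 -> COPY to pp2. 3 ppages; refcounts: pp0:1 pp1:2 pp2:1
Op 4: fork(P1) -> P2. 3 ppages; refcounts: pp0:1 pp1:3 pp2:2
Op 5: read(P2, v1) -> 29. No state change.
Op 6: fork(P2) -> P3. 3 ppages; refcounts: pp0:1 pp1:4 pp2:3
Op 7: read(P2, v1) -> 29. No state change.
Op 8: write(P1, v0, 128). refcount(pp2)=3>1 -> COPY to pp3. 4 ppages; refcounts: pp0:1 pp1:4 pp2:2 pp3:1

yes yes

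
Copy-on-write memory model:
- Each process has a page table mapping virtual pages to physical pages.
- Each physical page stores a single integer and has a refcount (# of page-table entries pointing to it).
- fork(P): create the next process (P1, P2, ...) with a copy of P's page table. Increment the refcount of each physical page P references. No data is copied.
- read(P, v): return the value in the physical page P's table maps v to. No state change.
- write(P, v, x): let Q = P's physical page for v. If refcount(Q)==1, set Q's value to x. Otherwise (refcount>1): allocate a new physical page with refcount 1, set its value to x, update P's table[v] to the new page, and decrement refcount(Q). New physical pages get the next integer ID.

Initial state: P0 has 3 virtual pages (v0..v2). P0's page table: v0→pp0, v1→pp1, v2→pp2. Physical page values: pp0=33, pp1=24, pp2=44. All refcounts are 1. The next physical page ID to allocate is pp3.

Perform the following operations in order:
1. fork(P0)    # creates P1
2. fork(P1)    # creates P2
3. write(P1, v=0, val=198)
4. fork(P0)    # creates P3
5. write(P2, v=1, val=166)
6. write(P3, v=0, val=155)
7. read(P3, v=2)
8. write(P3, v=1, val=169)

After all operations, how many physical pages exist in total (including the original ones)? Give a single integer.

Answer: 7

Derivation:
Op 1: fork(P0) -> P1. 3 ppages; refcounts: pp0:2 pp1:2 pp2:2
Op 2: fork(P1) -> P2. 3 ppages; refcounts: pp0:3 pp1:3 pp2:3
Op 3: write(P1, v0, 198). refcount(pp0)=3>1 -> COPY to pp3. 4 ppages; refcounts: pp0:2 pp1:3 pp2:3 pp3:1
Op 4: fork(P0) -> P3. 4 ppages; refcounts: pp0:3 pp1:4 pp2:4 pp3:1
Op 5: write(P2, v1, 166). refcount(pp1)=4>1 -> COPY to pp4. 5 ppages; refcounts: pp0:3 pp1:3 pp2:4 pp3:1 pp4:1
Op 6: write(P3, v0, 155). refcount(pp0)=3>1 -> COPY to pp5. 6 ppages; refcounts: pp0:2 pp1:3 pp2:4 pp3:1 pp4:1 pp5:1
Op 7: read(P3, v2) -> 44. No state change.
Op 8: write(P3, v1, 169). refcount(pp1)=3>1 -> COPY to pp6. 7 ppages; refcounts: pp0:2 pp1:2 pp2:4 pp3:1 pp4:1 pp5:1 pp6:1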